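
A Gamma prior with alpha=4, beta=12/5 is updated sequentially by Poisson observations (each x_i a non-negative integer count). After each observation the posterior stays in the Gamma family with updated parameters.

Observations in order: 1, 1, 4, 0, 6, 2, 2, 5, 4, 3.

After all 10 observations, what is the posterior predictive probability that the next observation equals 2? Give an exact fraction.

obs 1: x=1 → posterior Gamma(5, 17/5)
obs 2: x=1 → posterior Gamma(6, 22/5)
obs 3: x=4 → posterior Gamma(10, 27/5)
obs 4: x=0 → posterior Gamma(10, 32/5)
obs 5: x=6 → posterior Gamma(16, 37/5)
obs 6: x=2 → posterior Gamma(18, 42/5)
obs 7: x=2 → posterior Gamma(20, 47/5)
obs 8: x=5 → posterior Gamma(25, 52/5)
obs 9: x=4 → posterior Gamma(29, 57/5)
obs 10: x=3 → posterior Gamma(32, 62/5)

29999084075357117758689188639883583046149658722446248981299200/122051547946915276501139298573834221091215046641684146917022729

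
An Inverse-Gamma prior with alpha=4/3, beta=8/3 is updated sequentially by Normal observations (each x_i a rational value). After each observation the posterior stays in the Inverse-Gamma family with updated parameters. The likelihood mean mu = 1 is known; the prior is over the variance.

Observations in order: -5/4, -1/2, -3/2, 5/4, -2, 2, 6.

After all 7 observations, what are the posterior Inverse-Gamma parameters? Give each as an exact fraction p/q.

obs 1: x=-5/4 → posterior Inverse-Gamma(11/6, 499/96)
obs 2: x=-1/2 → posterior Inverse-Gamma(7/3, 607/96)
obs 3: x=-3/2 → posterior Inverse-Gamma(17/6, 907/96)
obs 4: x=5/4 → posterior Inverse-Gamma(10/3, 455/48)
obs 5: x=-2 → posterior Inverse-Gamma(23/6, 671/48)
obs 6: x=2 → posterior Inverse-Gamma(13/3, 695/48)
obs 7: x=6 → posterior Inverse-Gamma(29/6, 1295/48)

alpha=29/6, beta=1295/48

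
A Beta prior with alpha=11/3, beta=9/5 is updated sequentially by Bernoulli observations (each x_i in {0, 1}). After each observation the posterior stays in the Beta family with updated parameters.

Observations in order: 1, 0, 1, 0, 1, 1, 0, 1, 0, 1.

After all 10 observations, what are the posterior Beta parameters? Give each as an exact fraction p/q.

obs 1: x=1 → posterior Beta(14/3, 9/5)
obs 2: x=0 → posterior Beta(14/3, 14/5)
obs 3: x=1 → posterior Beta(17/3, 14/5)
obs 4: x=0 → posterior Beta(17/3, 19/5)
obs 5: x=1 → posterior Beta(20/3, 19/5)
obs 6: x=1 → posterior Beta(23/3, 19/5)
obs 7: x=0 → posterior Beta(23/3, 24/5)
obs 8: x=1 → posterior Beta(26/3, 24/5)
obs 9: x=0 → posterior Beta(26/3, 29/5)
obs 10: x=1 → posterior Beta(29/3, 29/5)

alpha=29/3, beta=29/5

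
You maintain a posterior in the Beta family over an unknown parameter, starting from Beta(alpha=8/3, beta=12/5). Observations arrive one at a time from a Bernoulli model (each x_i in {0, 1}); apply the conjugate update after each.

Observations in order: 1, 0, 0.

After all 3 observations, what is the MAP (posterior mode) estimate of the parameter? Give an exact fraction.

obs 1: x=1 → posterior Beta(11/3, 12/5)
obs 2: x=0 → posterior Beta(11/3, 17/5)
obs 3: x=0 → posterior Beta(11/3, 22/5)

40/91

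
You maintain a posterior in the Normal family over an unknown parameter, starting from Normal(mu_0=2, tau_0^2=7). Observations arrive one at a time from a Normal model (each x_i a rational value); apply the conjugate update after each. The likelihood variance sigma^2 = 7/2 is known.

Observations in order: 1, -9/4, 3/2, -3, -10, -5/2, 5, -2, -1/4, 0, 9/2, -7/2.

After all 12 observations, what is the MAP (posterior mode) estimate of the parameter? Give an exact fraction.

-21/25

obs 1: x=1 → posterior Normal(4/3, 7/3)
obs 2: x=-9/4 → posterior Normal(-1/10, 7/5)
obs 3: x=3/2 → posterior Normal(5/14, 1)
obs 4: x=-3 → posterior Normal(-7/18, 7/9)
obs 5: x=-10 → posterior Normal(-47/22, 7/11)
obs 6: x=-5/2 → posterior Normal(-57/26, 7/13)
obs 7: x=5 → posterior Normal(-37/30, 7/15)
obs 8: x=-2 → posterior Normal(-45/34, 7/17)
obs 9: x=-1/4 → posterior Normal(-23/19, 7/19)
obs 10: x=0 → posterior Normal(-23/21, 1/3)
obs 11: x=9/2 → posterior Normal(-14/23, 7/23)
obs 12: x=-7/2 → posterior Normal(-21/25, 7/25)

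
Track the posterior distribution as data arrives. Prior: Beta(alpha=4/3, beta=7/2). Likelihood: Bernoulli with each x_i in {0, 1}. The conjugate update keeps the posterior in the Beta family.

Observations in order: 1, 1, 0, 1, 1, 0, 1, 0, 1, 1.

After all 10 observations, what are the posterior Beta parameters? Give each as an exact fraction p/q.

alpha=25/3, beta=13/2

obs 1: x=1 → posterior Beta(7/3, 7/2)
obs 2: x=1 → posterior Beta(10/3, 7/2)
obs 3: x=0 → posterior Beta(10/3, 9/2)
obs 4: x=1 → posterior Beta(13/3, 9/2)
obs 5: x=1 → posterior Beta(16/3, 9/2)
obs 6: x=0 → posterior Beta(16/3, 11/2)
obs 7: x=1 → posterior Beta(19/3, 11/2)
obs 8: x=0 → posterior Beta(19/3, 13/2)
obs 9: x=1 → posterior Beta(22/3, 13/2)
obs 10: x=1 → posterior Beta(25/3, 13/2)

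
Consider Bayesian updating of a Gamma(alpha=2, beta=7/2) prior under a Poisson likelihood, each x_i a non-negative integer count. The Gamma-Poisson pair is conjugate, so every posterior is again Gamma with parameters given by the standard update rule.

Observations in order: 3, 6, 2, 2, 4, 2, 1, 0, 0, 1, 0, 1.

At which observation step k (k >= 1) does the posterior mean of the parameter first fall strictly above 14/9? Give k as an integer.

obs 1: x=3 → posterior Gamma(5, 9/2)
obs 2: x=6 → posterior Gamma(11, 11/2)
obs 3: x=2 → posterior Gamma(13, 13/2)
obs 4: x=2 → posterior Gamma(15, 15/2)
obs 5: x=4 → posterior Gamma(19, 17/2)
obs 6: x=2 → posterior Gamma(21, 19/2)
obs 7: x=1 → posterior Gamma(22, 21/2)
obs 8: x=0 → posterior Gamma(22, 23/2)
obs 9: x=0 → posterior Gamma(22, 25/2)
obs 10: x=1 → posterior Gamma(23, 27/2)
obs 11: x=0 → posterior Gamma(23, 29/2)
obs 12: x=1 → posterior Gamma(24, 31/2)

k = 2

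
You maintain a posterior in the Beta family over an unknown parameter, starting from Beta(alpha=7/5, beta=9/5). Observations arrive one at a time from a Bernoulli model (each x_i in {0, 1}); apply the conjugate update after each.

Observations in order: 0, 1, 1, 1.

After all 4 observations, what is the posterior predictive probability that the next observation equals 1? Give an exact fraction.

obs 1: x=0 → posterior Beta(7/5, 14/5)
obs 2: x=1 → posterior Beta(12/5, 14/5)
obs 3: x=1 → posterior Beta(17/5, 14/5)
obs 4: x=1 → posterior Beta(22/5, 14/5)

11/18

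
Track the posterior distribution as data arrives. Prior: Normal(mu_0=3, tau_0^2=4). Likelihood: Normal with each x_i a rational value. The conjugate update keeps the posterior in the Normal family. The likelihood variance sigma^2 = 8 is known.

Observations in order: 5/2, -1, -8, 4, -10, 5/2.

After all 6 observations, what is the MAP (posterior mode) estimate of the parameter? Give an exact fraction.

-1/2

obs 1: x=5/2 → posterior Normal(17/6, 8/3)
obs 2: x=-1 → posterior Normal(15/8, 2)
obs 3: x=-8 → posterior Normal(-1/10, 8/5)
obs 4: x=4 → posterior Normal(7/12, 4/3)
obs 5: x=-10 → posterior Normal(-13/14, 8/7)
obs 6: x=5/2 → posterior Normal(-1/2, 1)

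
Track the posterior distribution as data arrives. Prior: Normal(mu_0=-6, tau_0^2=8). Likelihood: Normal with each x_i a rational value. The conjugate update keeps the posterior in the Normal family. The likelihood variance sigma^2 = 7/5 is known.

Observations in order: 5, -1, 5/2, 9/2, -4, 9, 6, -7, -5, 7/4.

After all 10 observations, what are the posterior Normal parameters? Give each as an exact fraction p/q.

obs 1: x=5 → posterior Normal(158/47, 56/47)
obs 2: x=-1 → posterior Normal(118/87, 56/87)
obs 3: x=5/2 → posterior Normal(218/127, 56/127)
obs 4: x=9/2 → posterior Normal(398/167, 56/167)
obs 5: x=-4 → posterior Normal(238/207, 56/207)
obs 6: x=9 → posterior Normal(46/19, 56/247)
obs 7: x=6 → posterior Normal(838/287, 8/41)
obs 8: x=-7 → posterior Normal(186/109, 56/327)
obs 9: x=-5 → posterior Normal(358/367, 56/367)
obs 10: x=7/4 → posterior Normal(428/407, 56/407)

mu_0=428/407, tau_0^2=56/407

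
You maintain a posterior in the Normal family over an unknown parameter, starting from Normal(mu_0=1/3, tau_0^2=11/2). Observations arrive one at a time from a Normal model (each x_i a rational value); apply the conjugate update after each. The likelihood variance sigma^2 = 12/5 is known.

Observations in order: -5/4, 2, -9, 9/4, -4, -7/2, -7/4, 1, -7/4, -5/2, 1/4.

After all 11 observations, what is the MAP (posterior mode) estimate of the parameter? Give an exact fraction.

obs 1: x=-5/4 → posterior Normal(-243/316, 132/79)
obs 2: x=2 → posterior Normal(197/536, 66/67)
obs 3: x=-9 → posterior Normal(-1783/756, 44/63)
obs 4: x=9/4 → posterior Normal(-161/122, 33/61)
obs 5: x=-4 → posterior Normal(-542/299, 132/299)
obs 6: x=-7/2 → posterior Normal(-1469/708, 22/59)
obs 7: x=-7/4 → posterior Normal(-3323/1636, 132/409)
obs 8: x=1 → posterior Normal(-107/64, 33/116)
obs 9: x=-7/4 → posterior Normal(-872/519, 44/173)
obs 10: x=-5/2 → posterior Normal(-2019/1148, 66/287)
obs 11: x=1/4 → posterior Normal(-3983/2516, 132/629)

-3983/2516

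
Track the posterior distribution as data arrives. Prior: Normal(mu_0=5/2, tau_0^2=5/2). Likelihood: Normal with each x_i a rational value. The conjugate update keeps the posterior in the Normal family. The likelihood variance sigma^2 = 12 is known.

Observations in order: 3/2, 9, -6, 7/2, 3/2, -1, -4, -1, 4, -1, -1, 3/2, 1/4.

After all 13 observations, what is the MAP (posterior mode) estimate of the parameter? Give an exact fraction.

obs 1: x=3/2 → posterior Normal(135/58, 60/29)
obs 2: x=9 → posterior Normal(225/68, 30/17)
obs 3: x=-6 → posterior Normal(55/26, 20/13)
obs 4: x=7/2 → posterior Normal(25/11, 15/11)
obs 5: x=3/2 → posterior Normal(215/98, 60/49)
obs 6: x=-1 → posterior Normal(205/108, 10/9)
obs 7: x=-4 → posterior Normal(165/118, 60/59)
obs 8: x=-1 → posterior Normal(155/128, 15/16)
obs 9: x=4 → posterior Normal(65/46, 20/23)
obs 10: x=-1 → posterior Normal(5/4, 30/37)
obs 11: x=-1 → posterior Normal(175/158, 60/79)
obs 12: x=3/2 → posterior Normal(95/84, 5/7)
obs 13: x=1/4 → posterior Normal(385/356, 60/89)

385/356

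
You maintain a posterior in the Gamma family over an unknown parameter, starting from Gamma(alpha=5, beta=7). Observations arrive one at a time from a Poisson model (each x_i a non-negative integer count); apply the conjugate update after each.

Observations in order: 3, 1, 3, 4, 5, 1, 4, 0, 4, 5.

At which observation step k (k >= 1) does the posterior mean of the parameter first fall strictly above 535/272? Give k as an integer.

k = 10

obs 1: x=3 → posterior Gamma(8, 8)
obs 2: x=1 → posterior Gamma(9, 9)
obs 3: x=3 → posterior Gamma(12, 10)
obs 4: x=4 → posterior Gamma(16, 11)
obs 5: x=5 → posterior Gamma(21, 12)
obs 6: x=1 → posterior Gamma(22, 13)
obs 7: x=4 → posterior Gamma(26, 14)
obs 8: x=0 → posterior Gamma(26, 15)
obs 9: x=4 → posterior Gamma(30, 16)
obs 10: x=5 → posterior Gamma(35, 17)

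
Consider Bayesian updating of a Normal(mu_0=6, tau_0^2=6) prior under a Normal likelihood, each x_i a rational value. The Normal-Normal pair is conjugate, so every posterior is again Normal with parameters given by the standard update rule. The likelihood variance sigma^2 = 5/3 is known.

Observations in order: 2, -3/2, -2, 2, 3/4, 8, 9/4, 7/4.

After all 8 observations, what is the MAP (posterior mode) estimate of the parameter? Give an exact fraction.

obs 1: x=2 → posterior Normal(66/23, 30/23)
obs 2: x=-3/2 → posterior Normal(39/41, 30/41)
obs 3: x=-2 → posterior Normal(3/59, 30/59)
obs 4: x=2 → posterior Normal(39/77, 30/77)
obs 5: x=3/4 → posterior Normal(21/38, 6/19)
obs 6: x=8 → posterior Normal(393/226, 30/113)
obs 7: x=9/4 → posterior Normal(237/131, 30/131)
obs 8: x=7/4 → posterior Normal(537/298, 30/149)

537/298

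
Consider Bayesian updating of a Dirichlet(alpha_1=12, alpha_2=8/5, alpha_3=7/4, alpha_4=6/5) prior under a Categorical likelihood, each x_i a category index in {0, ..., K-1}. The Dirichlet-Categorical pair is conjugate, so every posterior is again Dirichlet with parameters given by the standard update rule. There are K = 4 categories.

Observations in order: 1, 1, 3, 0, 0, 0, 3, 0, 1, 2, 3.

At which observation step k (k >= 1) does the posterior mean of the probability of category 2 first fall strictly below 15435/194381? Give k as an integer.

k = 6

obs 1: x=1 → posterior Dirichlet(12, 13/5, 7/4, 6/5)
obs 2: x=1 → posterior Dirichlet(12, 18/5, 7/4, 6/5)
obs 3: x=3 → posterior Dirichlet(12, 18/5, 7/4, 11/5)
obs 4: x=0 → posterior Dirichlet(13, 18/5, 7/4, 11/5)
obs 5: x=0 → posterior Dirichlet(14, 18/5, 7/4, 11/5)
obs 6: x=0 → posterior Dirichlet(15, 18/5, 7/4, 11/5)
obs 7: x=3 → posterior Dirichlet(15, 18/5, 7/4, 16/5)
obs 8: x=0 → posterior Dirichlet(16, 18/5, 7/4, 16/5)
obs 9: x=1 → posterior Dirichlet(16, 23/5, 7/4, 16/5)
obs 10: x=2 → posterior Dirichlet(16, 23/5, 11/4, 16/5)
obs 11: x=3 → posterior Dirichlet(16, 23/5, 11/4, 21/5)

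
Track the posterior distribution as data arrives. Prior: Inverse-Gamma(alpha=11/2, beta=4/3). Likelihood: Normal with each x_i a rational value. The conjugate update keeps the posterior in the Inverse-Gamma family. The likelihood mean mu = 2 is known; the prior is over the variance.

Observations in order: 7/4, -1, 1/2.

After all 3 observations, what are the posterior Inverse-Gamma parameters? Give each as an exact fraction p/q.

obs 1: x=7/4 → posterior Inverse-Gamma(6, 131/96)
obs 2: x=-1 → posterior Inverse-Gamma(13/2, 563/96)
obs 3: x=1/2 → posterior Inverse-Gamma(7, 671/96)

alpha=7, beta=671/96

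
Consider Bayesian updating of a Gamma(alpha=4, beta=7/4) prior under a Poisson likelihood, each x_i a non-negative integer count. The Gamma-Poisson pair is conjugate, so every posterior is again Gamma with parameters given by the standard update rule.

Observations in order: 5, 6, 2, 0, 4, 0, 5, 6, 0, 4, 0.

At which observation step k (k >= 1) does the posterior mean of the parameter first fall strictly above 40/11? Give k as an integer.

obs 1: x=5 → posterior Gamma(9, 11/4)
obs 2: x=6 → posterior Gamma(15, 15/4)
obs 3: x=2 → posterior Gamma(17, 19/4)
obs 4: x=0 → posterior Gamma(17, 23/4)
obs 5: x=4 → posterior Gamma(21, 27/4)
obs 6: x=0 → posterior Gamma(21, 31/4)
obs 7: x=5 → posterior Gamma(26, 35/4)
obs 8: x=6 → posterior Gamma(32, 39/4)
obs 9: x=0 → posterior Gamma(32, 43/4)
obs 10: x=4 → posterior Gamma(36, 47/4)
obs 11: x=0 → posterior Gamma(36, 51/4)

k = 2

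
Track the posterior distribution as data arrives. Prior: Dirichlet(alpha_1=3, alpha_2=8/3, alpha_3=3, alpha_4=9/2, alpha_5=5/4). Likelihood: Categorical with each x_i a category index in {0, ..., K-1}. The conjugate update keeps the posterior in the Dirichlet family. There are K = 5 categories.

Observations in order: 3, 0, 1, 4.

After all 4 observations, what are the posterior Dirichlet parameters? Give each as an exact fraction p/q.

alpha_1=4, alpha_2=11/3, alpha_3=3, alpha_4=11/2, alpha_5=9/4

obs 1: x=3 → posterior Dirichlet(3, 8/3, 3, 11/2, 5/4)
obs 2: x=0 → posterior Dirichlet(4, 8/3, 3, 11/2, 5/4)
obs 3: x=1 → posterior Dirichlet(4, 11/3, 3, 11/2, 5/4)
obs 4: x=4 → posterior Dirichlet(4, 11/3, 3, 11/2, 9/4)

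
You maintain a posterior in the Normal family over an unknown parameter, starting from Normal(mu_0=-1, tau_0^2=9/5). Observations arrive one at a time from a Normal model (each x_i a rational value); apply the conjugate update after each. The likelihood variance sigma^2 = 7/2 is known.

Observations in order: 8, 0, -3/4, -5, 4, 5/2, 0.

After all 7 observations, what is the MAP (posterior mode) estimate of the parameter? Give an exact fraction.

obs 1: x=8 → posterior Normal(109/53, 63/53)
obs 2: x=0 → posterior Normal(109/71, 63/71)
obs 3: x=-3/4 → posterior Normal(191/178, 63/89)
obs 4: x=-5 → posterior Normal(11/214, 63/107)
obs 5: x=4 → posterior Normal(31/50, 63/125)
obs 6: x=5/2 → posterior Normal(245/286, 63/143)
obs 7: x=0 → posterior Normal(35/46, 9/23)

35/46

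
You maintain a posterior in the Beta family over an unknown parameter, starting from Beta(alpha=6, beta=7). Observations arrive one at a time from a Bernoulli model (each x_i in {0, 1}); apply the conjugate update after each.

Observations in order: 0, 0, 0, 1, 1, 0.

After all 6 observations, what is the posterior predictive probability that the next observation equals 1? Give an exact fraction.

8/19

obs 1: x=0 → posterior Beta(6, 8)
obs 2: x=0 → posterior Beta(6, 9)
obs 3: x=0 → posterior Beta(6, 10)
obs 4: x=1 → posterior Beta(7, 10)
obs 5: x=1 → posterior Beta(8, 10)
obs 6: x=0 → posterior Beta(8, 11)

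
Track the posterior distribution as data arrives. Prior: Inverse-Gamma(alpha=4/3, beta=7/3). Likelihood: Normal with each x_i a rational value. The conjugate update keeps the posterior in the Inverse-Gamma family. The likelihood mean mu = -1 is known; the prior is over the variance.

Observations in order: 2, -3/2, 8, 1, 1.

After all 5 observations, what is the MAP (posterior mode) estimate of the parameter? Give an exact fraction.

1235/116

obs 1: x=2 → posterior Inverse-Gamma(11/6, 41/6)
obs 2: x=-3/2 → posterior Inverse-Gamma(7/3, 167/24)
obs 3: x=8 → posterior Inverse-Gamma(17/6, 1139/24)
obs 4: x=1 → posterior Inverse-Gamma(10/3, 1187/24)
obs 5: x=1 → posterior Inverse-Gamma(23/6, 1235/24)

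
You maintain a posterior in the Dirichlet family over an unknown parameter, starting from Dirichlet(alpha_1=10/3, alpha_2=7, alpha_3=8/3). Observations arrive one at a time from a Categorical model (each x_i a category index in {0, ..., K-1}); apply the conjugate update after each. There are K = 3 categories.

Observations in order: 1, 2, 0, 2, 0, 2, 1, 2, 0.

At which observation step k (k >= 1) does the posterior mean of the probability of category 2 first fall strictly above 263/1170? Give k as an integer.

k = 2

obs 1: x=1 → posterior Dirichlet(10/3, 8, 8/3)
obs 2: x=2 → posterior Dirichlet(10/3, 8, 11/3)
obs 3: x=0 → posterior Dirichlet(13/3, 8, 11/3)
obs 4: x=2 → posterior Dirichlet(13/3, 8, 14/3)
obs 5: x=0 → posterior Dirichlet(16/3, 8, 14/3)
obs 6: x=2 → posterior Dirichlet(16/3, 8, 17/3)
obs 7: x=1 → posterior Dirichlet(16/3, 9, 17/3)
obs 8: x=2 → posterior Dirichlet(16/3, 9, 20/3)
obs 9: x=0 → posterior Dirichlet(19/3, 9, 20/3)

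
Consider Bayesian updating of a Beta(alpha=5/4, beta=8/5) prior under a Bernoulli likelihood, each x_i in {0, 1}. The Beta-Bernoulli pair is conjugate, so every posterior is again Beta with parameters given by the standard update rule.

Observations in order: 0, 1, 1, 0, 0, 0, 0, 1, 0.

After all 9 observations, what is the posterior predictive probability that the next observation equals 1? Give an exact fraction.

obs 1: x=0 → posterior Beta(5/4, 13/5)
obs 2: x=1 → posterior Beta(9/4, 13/5)
obs 3: x=1 → posterior Beta(13/4, 13/5)
obs 4: x=0 → posterior Beta(13/4, 18/5)
obs 5: x=0 → posterior Beta(13/4, 23/5)
obs 6: x=0 → posterior Beta(13/4, 28/5)
obs 7: x=0 → posterior Beta(13/4, 33/5)
obs 8: x=1 → posterior Beta(17/4, 33/5)
obs 9: x=0 → posterior Beta(17/4, 38/5)

85/237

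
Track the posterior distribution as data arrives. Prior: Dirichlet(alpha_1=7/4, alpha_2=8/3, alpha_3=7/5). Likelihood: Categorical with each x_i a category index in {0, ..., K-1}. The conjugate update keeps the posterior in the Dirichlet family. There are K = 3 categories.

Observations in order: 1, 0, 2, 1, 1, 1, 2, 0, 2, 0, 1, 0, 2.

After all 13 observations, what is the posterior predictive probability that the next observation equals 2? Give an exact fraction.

324/1129

obs 1: x=1 → posterior Dirichlet(7/4, 11/3, 7/5)
obs 2: x=0 → posterior Dirichlet(11/4, 11/3, 7/5)
obs 3: x=2 → posterior Dirichlet(11/4, 11/3, 12/5)
obs 4: x=1 → posterior Dirichlet(11/4, 14/3, 12/5)
obs 5: x=1 → posterior Dirichlet(11/4, 17/3, 12/5)
obs 6: x=1 → posterior Dirichlet(11/4, 20/3, 12/5)
obs 7: x=2 → posterior Dirichlet(11/4, 20/3, 17/5)
obs 8: x=0 → posterior Dirichlet(15/4, 20/3, 17/5)
obs 9: x=2 → posterior Dirichlet(15/4, 20/3, 22/5)
obs 10: x=0 → posterior Dirichlet(19/4, 20/3, 22/5)
obs 11: x=1 → posterior Dirichlet(19/4, 23/3, 22/5)
obs 12: x=0 → posterior Dirichlet(23/4, 23/3, 22/5)
obs 13: x=2 → posterior Dirichlet(23/4, 23/3, 27/5)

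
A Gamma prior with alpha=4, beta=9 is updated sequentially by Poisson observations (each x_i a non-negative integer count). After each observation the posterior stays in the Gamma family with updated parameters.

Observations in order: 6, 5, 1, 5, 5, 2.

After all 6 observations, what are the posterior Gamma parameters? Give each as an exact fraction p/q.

alpha=28, beta=15

obs 1: x=6 → posterior Gamma(10, 10)
obs 2: x=5 → posterior Gamma(15, 11)
obs 3: x=1 → posterior Gamma(16, 12)
obs 4: x=5 → posterior Gamma(21, 13)
obs 5: x=5 → posterior Gamma(26, 14)
obs 6: x=2 → posterior Gamma(28, 15)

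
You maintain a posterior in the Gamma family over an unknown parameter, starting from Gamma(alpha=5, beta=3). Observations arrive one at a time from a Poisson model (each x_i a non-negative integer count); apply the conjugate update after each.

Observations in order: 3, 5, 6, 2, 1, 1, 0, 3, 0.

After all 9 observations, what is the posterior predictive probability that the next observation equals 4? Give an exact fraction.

20914666537045690401378866823168/201538126434611150798503956371773

obs 1: x=3 → posterior Gamma(8, 4)
obs 2: x=5 → posterior Gamma(13, 5)
obs 3: x=6 → posterior Gamma(19, 6)
obs 4: x=2 → posterior Gamma(21, 7)
obs 5: x=1 → posterior Gamma(22, 8)
obs 6: x=1 → posterior Gamma(23, 9)
obs 7: x=0 → posterior Gamma(23, 10)
obs 8: x=3 → posterior Gamma(26, 11)
obs 9: x=0 → posterior Gamma(26, 12)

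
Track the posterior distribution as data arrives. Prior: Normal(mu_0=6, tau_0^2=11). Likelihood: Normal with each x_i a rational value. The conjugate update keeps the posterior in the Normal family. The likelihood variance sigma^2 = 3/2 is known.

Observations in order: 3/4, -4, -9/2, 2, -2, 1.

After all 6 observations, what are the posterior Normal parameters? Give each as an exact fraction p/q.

mu_0=-29/30, tau_0^2=11/45

obs 1: x=3/4 → posterior Normal(69/50, 33/25)
obs 2: x=-4 → posterior Normal(-107/94, 33/47)
obs 3: x=-9/2 → posterior Normal(-305/138, 11/23)
obs 4: x=2 → posterior Normal(-31/26, 33/91)
obs 5: x=-2 → posterior Normal(-305/226, 33/113)
obs 6: x=1 → posterior Normal(-29/30, 11/45)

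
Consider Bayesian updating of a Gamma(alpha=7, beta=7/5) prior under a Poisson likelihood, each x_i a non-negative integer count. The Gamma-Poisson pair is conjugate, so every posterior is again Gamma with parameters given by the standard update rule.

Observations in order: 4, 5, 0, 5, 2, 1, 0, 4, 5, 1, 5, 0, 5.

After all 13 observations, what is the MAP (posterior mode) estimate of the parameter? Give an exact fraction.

215/72

obs 1: x=4 → posterior Gamma(11, 12/5)
obs 2: x=5 → posterior Gamma(16, 17/5)
obs 3: x=0 → posterior Gamma(16, 22/5)
obs 4: x=5 → posterior Gamma(21, 27/5)
obs 5: x=2 → posterior Gamma(23, 32/5)
obs 6: x=1 → posterior Gamma(24, 37/5)
obs 7: x=0 → posterior Gamma(24, 42/5)
obs 8: x=4 → posterior Gamma(28, 47/5)
obs 9: x=5 → posterior Gamma(33, 52/5)
obs 10: x=1 → posterior Gamma(34, 57/5)
obs 11: x=5 → posterior Gamma(39, 62/5)
obs 12: x=0 → posterior Gamma(39, 67/5)
obs 13: x=5 → posterior Gamma(44, 72/5)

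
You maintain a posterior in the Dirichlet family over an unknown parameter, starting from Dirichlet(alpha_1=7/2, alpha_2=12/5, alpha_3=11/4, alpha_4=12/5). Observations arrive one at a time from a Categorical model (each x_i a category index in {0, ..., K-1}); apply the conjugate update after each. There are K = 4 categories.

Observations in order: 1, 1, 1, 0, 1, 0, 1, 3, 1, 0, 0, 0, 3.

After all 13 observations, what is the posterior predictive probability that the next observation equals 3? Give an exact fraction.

88/481

obs 1: x=1 → posterior Dirichlet(7/2, 17/5, 11/4, 12/5)
obs 2: x=1 → posterior Dirichlet(7/2, 22/5, 11/4, 12/5)
obs 3: x=1 → posterior Dirichlet(7/2, 27/5, 11/4, 12/5)
obs 4: x=0 → posterior Dirichlet(9/2, 27/5, 11/4, 12/5)
obs 5: x=1 → posterior Dirichlet(9/2, 32/5, 11/4, 12/5)
obs 6: x=0 → posterior Dirichlet(11/2, 32/5, 11/4, 12/5)
obs 7: x=1 → posterior Dirichlet(11/2, 37/5, 11/4, 12/5)
obs 8: x=3 → posterior Dirichlet(11/2, 37/5, 11/4, 17/5)
obs 9: x=1 → posterior Dirichlet(11/2, 42/5, 11/4, 17/5)
obs 10: x=0 → posterior Dirichlet(13/2, 42/5, 11/4, 17/5)
obs 11: x=0 → posterior Dirichlet(15/2, 42/5, 11/4, 17/5)
obs 12: x=0 → posterior Dirichlet(17/2, 42/5, 11/4, 17/5)
obs 13: x=3 → posterior Dirichlet(17/2, 42/5, 11/4, 22/5)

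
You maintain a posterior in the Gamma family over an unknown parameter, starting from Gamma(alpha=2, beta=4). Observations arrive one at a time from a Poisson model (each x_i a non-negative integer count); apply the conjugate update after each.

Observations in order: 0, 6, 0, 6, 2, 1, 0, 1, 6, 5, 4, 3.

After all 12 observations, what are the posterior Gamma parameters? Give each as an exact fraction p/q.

alpha=36, beta=16

obs 1: x=0 → posterior Gamma(2, 5)
obs 2: x=6 → posterior Gamma(8, 6)
obs 3: x=0 → posterior Gamma(8, 7)
obs 4: x=6 → posterior Gamma(14, 8)
obs 5: x=2 → posterior Gamma(16, 9)
obs 6: x=1 → posterior Gamma(17, 10)
obs 7: x=0 → posterior Gamma(17, 11)
obs 8: x=1 → posterior Gamma(18, 12)
obs 9: x=6 → posterior Gamma(24, 13)
obs 10: x=5 → posterior Gamma(29, 14)
obs 11: x=4 → posterior Gamma(33, 15)
obs 12: x=3 → posterior Gamma(36, 16)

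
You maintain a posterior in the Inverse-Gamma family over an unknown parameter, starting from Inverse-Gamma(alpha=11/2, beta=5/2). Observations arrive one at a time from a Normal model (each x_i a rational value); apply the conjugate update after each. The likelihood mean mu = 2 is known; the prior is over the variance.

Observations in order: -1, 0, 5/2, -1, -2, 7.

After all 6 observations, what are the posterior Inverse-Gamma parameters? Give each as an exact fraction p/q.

alpha=17/2, beta=273/8

obs 1: x=-1 → posterior Inverse-Gamma(6, 7)
obs 2: x=0 → posterior Inverse-Gamma(13/2, 9)
obs 3: x=5/2 → posterior Inverse-Gamma(7, 73/8)
obs 4: x=-1 → posterior Inverse-Gamma(15/2, 109/8)
obs 5: x=-2 → posterior Inverse-Gamma(8, 173/8)
obs 6: x=7 → posterior Inverse-Gamma(17/2, 273/8)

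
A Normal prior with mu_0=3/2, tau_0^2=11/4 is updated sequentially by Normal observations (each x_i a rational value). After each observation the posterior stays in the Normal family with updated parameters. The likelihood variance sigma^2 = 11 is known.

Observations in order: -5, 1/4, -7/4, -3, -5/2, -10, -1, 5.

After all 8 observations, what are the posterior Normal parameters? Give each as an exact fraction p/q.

obs 1: x=-5 → posterior Normal(1/5, 11/5)
obs 2: x=1/4 → posterior Normal(5/24, 11/6)
obs 3: x=-7/4 → posterior Normal(-1/14, 11/7)
obs 4: x=-3 → posterior Normal(-7/16, 11/8)
obs 5: x=-5/2 → posterior Normal(-2/3, 11/9)
obs 6: x=-10 → posterior Normal(-8/5, 11/10)
obs 7: x=-1 → posterior Normal(-17/11, 1)
obs 8: x=5 → posterior Normal(-1, 11/12)

mu_0=-1, tau_0^2=11/12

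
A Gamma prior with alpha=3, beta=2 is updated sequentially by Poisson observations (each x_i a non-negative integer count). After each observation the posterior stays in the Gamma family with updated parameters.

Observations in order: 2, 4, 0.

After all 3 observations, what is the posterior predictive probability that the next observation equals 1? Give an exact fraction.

obs 1: x=2 → posterior Gamma(5, 3)
obs 2: x=4 → posterior Gamma(9, 4)
obs 3: x=0 → posterior Gamma(9, 5)

1953125/6718464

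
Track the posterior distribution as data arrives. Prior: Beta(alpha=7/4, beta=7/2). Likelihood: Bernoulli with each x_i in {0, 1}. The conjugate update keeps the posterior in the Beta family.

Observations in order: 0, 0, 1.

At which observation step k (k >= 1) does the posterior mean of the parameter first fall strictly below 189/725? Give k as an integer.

obs 1: x=0 → posterior Beta(7/4, 9/2)
obs 2: x=0 → posterior Beta(7/4, 11/2)
obs 3: x=1 → posterior Beta(11/4, 11/2)

k = 2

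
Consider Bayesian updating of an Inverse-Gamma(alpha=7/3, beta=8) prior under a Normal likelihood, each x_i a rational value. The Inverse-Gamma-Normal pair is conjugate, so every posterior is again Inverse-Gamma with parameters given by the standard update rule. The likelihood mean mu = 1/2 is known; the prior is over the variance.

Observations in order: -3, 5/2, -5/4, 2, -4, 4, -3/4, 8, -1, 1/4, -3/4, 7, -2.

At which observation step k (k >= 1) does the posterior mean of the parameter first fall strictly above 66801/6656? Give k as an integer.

obs 1: x=-3 → posterior Inverse-Gamma(17/6, 113/8)
obs 2: x=5/2 → posterior Inverse-Gamma(10/3, 129/8)
obs 3: x=-5/4 → posterior Inverse-Gamma(23/6, 565/32)
obs 4: x=2 → posterior Inverse-Gamma(13/3, 601/32)
obs 5: x=-4 → posterior Inverse-Gamma(29/6, 925/32)
obs 6: x=4 → posterior Inverse-Gamma(16/3, 1121/32)
obs 7: x=-3/4 → posterior Inverse-Gamma(35/6, 573/16)
obs 8: x=8 → posterior Inverse-Gamma(19/3, 1023/16)
obs 9: x=-1 → posterior Inverse-Gamma(41/6, 1041/16)
obs 10: x=1/4 → posterior Inverse-Gamma(22/3, 2083/32)
obs 11: x=-3/4 → posterior Inverse-Gamma(47/6, 527/8)
obs 12: x=7 → posterior Inverse-Gamma(25/3, 87)
obs 13: x=-2 → posterior Inverse-Gamma(53/6, 721/8)

k = 8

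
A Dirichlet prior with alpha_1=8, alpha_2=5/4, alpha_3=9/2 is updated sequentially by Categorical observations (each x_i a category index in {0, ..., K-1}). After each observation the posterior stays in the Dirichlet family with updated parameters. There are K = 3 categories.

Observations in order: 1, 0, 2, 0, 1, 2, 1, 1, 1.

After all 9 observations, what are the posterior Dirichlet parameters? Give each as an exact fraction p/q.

alpha_1=10, alpha_2=25/4, alpha_3=13/2

obs 1: x=1 → posterior Dirichlet(8, 9/4, 9/2)
obs 2: x=0 → posterior Dirichlet(9, 9/4, 9/2)
obs 3: x=2 → posterior Dirichlet(9, 9/4, 11/2)
obs 4: x=0 → posterior Dirichlet(10, 9/4, 11/2)
obs 5: x=1 → posterior Dirichlet(10, 13/4, 11/2)
obs 6: x=2 → posterior Dirichlet(10, 13/4, 13/2)
obs 7: x=1 → posterior Dirichlet(10, 17/4, 13/2)
obs 8: x=1 → posterior Dirichlet(10, 21/4, 13/2)
obs 9: x=1 → posterior Dirichlet(10, 25/4, 13/2)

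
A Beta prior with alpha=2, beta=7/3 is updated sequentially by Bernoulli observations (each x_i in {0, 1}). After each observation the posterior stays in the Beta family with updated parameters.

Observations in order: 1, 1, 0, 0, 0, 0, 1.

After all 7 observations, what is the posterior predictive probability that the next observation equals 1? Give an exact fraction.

obs 1: x=1 → posterior Beta(3, 7/3)
obs 2: x=1 → posterior Beta(4, 7/3)
obs 3: x=0 → posterior Beta(4, 10/3)
obs 4: x=0 → posterior Beta(4, 13/3)
obs 5: x=0 → posterior Beta(4, 16/3)
obs 6: x=0 → posterior Beta(4, 19/3)
obs 7: x=1 → posterior Beta(5, 19/3)

15/34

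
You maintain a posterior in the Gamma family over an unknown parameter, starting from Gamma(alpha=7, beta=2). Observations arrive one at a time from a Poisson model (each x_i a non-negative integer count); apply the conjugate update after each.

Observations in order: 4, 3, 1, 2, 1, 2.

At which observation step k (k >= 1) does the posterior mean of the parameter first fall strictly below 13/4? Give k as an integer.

k = 3

obs 1: x=4 → posterior Gamma(11, 3)
obs 2: x=3 → posterior Gamma(14, 4)
obs 3: x=1 → posterior Gamma(15, 5)
obs 4: x=2 → posterior Gamma(17, 6)
obs 5: x=1 → posterior Gamma(18, 7)
obs 6: x=2 → posterior Gamma(20, 8)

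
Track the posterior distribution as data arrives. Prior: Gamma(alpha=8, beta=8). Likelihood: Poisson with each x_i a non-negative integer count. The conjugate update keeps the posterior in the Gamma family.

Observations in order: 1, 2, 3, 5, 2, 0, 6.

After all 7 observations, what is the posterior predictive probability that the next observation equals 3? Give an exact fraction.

obs 1: x=1 → posterior Gamma(9, 9)
obs 2: x=2 → posterior Gamma(11, 10)
obs 3: x=3 → posterior Gamma(14, 11)
obs 4: x=5 → posterior Gamma(19, 12)
obs 5: x=2 → posterior Gamma(21, 13)
obs 6: x=0 → posterior Gamma(21, 14)
obs 7: x=6 → posterior Gamma(27, 15)

103801240064734585583209991455078125/664613997892457936451903530140172288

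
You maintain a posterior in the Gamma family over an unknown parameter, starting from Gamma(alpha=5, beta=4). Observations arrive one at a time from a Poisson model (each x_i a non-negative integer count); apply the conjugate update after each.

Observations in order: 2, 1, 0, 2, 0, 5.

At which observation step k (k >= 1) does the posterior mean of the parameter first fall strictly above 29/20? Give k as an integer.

k = 6

obs 1: x=2 → posterior Gamma(7, 5)
obs 2: x=1 → posterior Gamma(8, 6)
obs 3: x=0 → posterior Gamma(8, 7)
obs 4: x=2 → posterior Gamma(10, 8)
obs 5: x=0 → posterior Gamma(10, 9)
obs 6: x=5 → posterior Gamma(15, 10)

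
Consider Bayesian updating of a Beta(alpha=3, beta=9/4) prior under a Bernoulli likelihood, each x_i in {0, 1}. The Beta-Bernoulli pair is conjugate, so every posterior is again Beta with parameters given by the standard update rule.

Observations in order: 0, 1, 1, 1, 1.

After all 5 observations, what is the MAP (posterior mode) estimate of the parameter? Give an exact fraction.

obs 1: x=0 → posterior Beta(3, 13/4)
obs 2: x=1 → posterior Beta(4, 13/4)
obs 3: x=1 → posterior Beta(5, 13/4)
obs 4: x=1 → posterior Beta(6, 13/4)
obs 5: x=1 → posterior Beta(7, 13/4)

8/11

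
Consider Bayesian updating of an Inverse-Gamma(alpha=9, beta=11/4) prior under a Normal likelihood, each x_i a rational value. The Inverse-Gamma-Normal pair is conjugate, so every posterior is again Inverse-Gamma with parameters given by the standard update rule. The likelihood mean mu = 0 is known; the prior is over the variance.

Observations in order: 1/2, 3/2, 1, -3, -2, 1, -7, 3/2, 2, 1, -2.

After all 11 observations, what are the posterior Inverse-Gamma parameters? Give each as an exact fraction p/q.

alpha=29/2, beta=333/8

obs 1: x=1/2 → posterior Inverse-Gamma(19/2, 23/8)
obs 2: x=3/2 → posterior Inverse-Gamma(10, 4)
obs 3: x=1 → posterior Inverse-Gamma(21/2, 9/2)
obs 4: x=-3 → posterior Inverse-Gamma(11, 9)
obs 5: x=-2 → posterior Inverse-Gamma(23/2, 11)
obs 6: x=1 → posterior Inverse-Gamma(12, 23/2)
obs 7: x=-7 → posterior Inverse-Gamma(25/2, 36)
obs 8: x=3/2 → posterior Inverse-Gamma(13, 297/8)
obs 9: x=2 → posterior Inverse-Gamma(27/2, 313/8)
obs 10: x=1 → posterior Inverse-Gamma(14, 317/8)
obs 11: x=-2 → posterior Inverse-Gamma(29/2, 333/8)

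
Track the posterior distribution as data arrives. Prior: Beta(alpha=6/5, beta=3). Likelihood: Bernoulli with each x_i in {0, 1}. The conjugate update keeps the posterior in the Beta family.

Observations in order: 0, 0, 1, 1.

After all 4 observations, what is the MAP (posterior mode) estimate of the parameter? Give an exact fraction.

11/31

obs 1: x=0 → posterior Beta(6/5, 4)
obs 2: x=0 → posterior Beta(6/5, 5)
obs 3: x=1 → posterior Beta(11/5, 5)
obs 4: x=1 → posterior Beta(16/5, 5)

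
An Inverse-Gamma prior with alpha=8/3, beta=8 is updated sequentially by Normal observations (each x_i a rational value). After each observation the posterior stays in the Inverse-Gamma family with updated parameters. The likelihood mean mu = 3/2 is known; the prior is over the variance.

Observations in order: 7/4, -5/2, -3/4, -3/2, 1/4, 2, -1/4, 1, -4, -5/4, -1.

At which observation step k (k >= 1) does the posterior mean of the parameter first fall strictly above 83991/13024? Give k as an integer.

k = 9

obs 1: x=7/4 → posterior Inverse-Gamma(19/6, 257/32)
obs 2: x=-5/2 → posterior Inverse-Gamma(11/3, 513/32)
obs 3: x=-3/4 → posterior Inverse-Gamma(25/6, 297/16)
obs 4: x=-3/2 → posterior Inverse-Gamma(14/3, 369/16)
obs 5: x=1/4 → posterior Inverse-Gamma(31/6, 763/32)
obs 6: x=2 → posterior Inverse-Gamma(17/3, 767/32)
obs 7: x=-1/4 → posterior Inverse-Gamma(37/6, 51/2)
obs 8: x=1 → posterior Inverse-Gamma(20/3, 205/8)
obs 9: x=-4 → posterior Inverse-Gamma(43/6, 163/4)
obs 10: x=-5/4 → posterior Inverse-Gamma(23/3, 1425/32)
obs 11: x=-1 → posterior Inverse-Gamma(49/6, 1525/32)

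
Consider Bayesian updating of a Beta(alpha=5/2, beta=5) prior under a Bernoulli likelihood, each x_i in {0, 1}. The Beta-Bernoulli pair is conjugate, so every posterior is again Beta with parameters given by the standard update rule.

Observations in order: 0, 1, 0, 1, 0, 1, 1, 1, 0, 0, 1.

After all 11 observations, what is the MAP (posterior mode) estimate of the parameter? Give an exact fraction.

5/11

obs 1: x=0 → posterior Beta(5/2, 6)
obs 2: x=1 → posterior Beta(7/2, 6)
obs 3: x=0 → posterior Beta(7/2, 7)
obs 4: x=1 → posterior Beta(9/2, 7)
obs 5: x=0 → posterior Beta(9/2, 8)
obs 6: x=1 → posterior Beta(11/2, 8)
obs 7: x=1 → posterior Beta(13/2, 8)
obs 8: x=1 → posterior Beta(15/2, 8)
obs 9: x=0 → posterior Beta(15/2, 9)
obs 10: x=0 → posterior Beta(15/2, 10)
obs 11: x=1 → posterior Beta(17/2, 10)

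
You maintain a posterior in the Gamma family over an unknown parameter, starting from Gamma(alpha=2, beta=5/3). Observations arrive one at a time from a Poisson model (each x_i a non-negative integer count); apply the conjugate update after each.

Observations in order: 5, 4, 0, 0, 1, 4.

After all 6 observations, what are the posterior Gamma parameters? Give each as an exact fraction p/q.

alpha=16, beta=23/3

obs 1: x=5 → posterior Gamma(7, 8/3)
obs 2: x=4 → posterior Gamma(11, 11/3)
obs 3: x=0 → posterior Gamma(11, 14/3)
obs 4: x=0 → posterior Gamma(11, 17/3)
obs 5: x=1 → posterior Gamma(12, 20/3)
obs 6: x=4 → posterior Gamma(16, 23/3)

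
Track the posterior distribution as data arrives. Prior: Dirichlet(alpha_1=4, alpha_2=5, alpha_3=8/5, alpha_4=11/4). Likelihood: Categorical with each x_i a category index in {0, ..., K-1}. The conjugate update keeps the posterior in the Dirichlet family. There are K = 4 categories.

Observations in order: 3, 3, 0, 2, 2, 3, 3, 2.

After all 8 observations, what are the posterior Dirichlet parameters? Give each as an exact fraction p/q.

alpha_1=5, alpha_2=5, alpha_3=23/5, alpha_4=27/4

obs 1: x=3 → posterior Dirichlet(4, 5, 8/5, 15/4)
obs 2: x=3 → posterior Dirichlet(4, 5, 8/5, 19/4)
obs 3: x=0 → posterior Dirichlet(5, 5, 8/5, 19/4)
obs 4: x=2 → posterior Dirichlet(5, 5, 13/5, 19/4)
obs 5: x=2 → posterior Dirichlet(5, 5, 18/5, 19/4)
obs 6: x=3 → posterior Dirichlet(5, 5, 18/5, 23/4)
obs 7: x=3 → posterior Dirichlet(5, 5, 18/5, 27/4)
obs 8: x=2 → posterior Dirichlet(5, 5, 23/5, 27/4)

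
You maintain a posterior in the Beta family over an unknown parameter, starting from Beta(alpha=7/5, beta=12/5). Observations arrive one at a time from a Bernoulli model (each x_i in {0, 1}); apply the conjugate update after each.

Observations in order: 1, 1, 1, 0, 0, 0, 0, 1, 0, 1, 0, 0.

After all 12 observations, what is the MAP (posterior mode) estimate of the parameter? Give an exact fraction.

9/23

obs 1: x=1 → posterior Beta(12/5, 12/5)
obs 2: x=1 → posterior Beta(17/5, 12/5)
obs 3: x=1 → posterior Beta(22/5, 12/5)
obs 4: x=0 → posterior Beta(22/5, 17/5)
obs 5: x=0 → posterior Beta(22/5, 22/5)
obs 6: x=0 → posterior Beta(22/5, 27/5)
obs 7: x=0 → posterior Beta(22/5, 32/5)
obs 8: x=1 → posterior Beta(27/5, 32/5)
obs 9: x=0 → posterior Beta(27/5, 37/5)
obs 10: x=1 → posterior Beta(32/5, 37/5)
obs 11: x=0 → posterior Beta(32/5, 42/5)
obs 12: x=0 → posterior Beta(32/5, 47/5)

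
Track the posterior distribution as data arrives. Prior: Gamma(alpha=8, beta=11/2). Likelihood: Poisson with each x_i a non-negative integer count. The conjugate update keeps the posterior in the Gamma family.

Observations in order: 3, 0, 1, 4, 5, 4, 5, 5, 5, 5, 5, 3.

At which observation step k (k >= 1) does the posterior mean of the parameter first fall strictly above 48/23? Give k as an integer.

k = 6

obs 1: x=3 → posterior Gamma(11, 13/2)
obs 2: x=0 → posterior Gamma(11, 15/2)
obs 3: x=1 → posterior Gamma(12, 17/2)
obs 4: x=4 → posterior Gamma(16, 19/2)
obs 5: x=5 → posterior Gamma(21, 21/2)
obs 6: x=4 → posterior Gamma(25, 23/2)
obs 7: x=5 → posterior Gamma(30, 25/2)
obs 8: x=5 → posterior Gamma(35, 27/2)
obs 9: x=5 → posterior Gamma(40, 29/2)
obs 10: x=5 → posterior Gamma(45, 31/2)
obs 11: x=5 → posterior Gamma(50, 33/2)
obs 12: x=3 → posterior Gamma(53, 35/2)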